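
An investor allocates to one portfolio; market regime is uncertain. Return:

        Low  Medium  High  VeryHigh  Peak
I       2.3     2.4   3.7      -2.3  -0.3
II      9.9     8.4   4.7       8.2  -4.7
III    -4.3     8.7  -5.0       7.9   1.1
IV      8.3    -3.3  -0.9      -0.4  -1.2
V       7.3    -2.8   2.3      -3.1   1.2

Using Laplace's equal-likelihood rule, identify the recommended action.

II

Row averages: I=1.16, II=5.3, III=1.68, IV=0.5, V=0.98
Highest average = 5.3 → II.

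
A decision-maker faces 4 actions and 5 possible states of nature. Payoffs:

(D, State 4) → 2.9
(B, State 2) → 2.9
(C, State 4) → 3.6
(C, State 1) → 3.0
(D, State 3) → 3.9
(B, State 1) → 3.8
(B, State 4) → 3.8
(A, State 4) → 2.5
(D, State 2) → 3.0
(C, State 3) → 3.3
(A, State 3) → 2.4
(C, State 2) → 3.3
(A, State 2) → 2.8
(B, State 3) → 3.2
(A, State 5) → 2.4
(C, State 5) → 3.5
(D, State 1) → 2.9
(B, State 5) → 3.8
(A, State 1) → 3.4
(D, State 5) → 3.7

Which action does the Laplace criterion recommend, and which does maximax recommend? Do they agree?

laplace → B; maximax → D (disagree)

Row averages: A=2.7, B=3.5, C=3.34, D=3.28
Highest average = 3.5 → B.
Row maxima: A=3.4, B=3.8, C=3.6, D=3.9
Best best-case = 3.9 → D.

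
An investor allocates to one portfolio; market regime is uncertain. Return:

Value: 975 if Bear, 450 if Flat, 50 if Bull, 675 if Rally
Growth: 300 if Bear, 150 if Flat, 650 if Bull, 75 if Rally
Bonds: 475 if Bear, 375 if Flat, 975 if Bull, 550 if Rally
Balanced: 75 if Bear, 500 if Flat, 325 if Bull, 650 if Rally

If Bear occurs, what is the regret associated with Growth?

Best payoff under Bear is 975.
Regret = 975 − 300 = 675.

675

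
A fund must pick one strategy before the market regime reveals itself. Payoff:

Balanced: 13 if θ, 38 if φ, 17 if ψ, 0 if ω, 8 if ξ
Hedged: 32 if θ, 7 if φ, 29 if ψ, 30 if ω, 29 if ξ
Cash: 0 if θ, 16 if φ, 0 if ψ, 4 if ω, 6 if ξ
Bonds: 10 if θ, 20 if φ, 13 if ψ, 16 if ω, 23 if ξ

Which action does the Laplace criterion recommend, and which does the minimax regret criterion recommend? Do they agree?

laplace → Hedged; minimax regret → Bonds (disagree)

Row averages: Balanced=15.2, Hedged=25.4, Cash=5.2, Bonds=16.4
Highest average = 25.4 → Hedged.
Column bests: θ=32, φ=38, ψ=29, ω=30, ξ=29.
Balanced regrets: 19, 0, 12, 30, 21 → max 30
Hedged regrets: 0, 31, 0, 0, 0 → max 31
Cash regrets: 32, 22, 29, 26, 23 → max 32
Bonds regrets: 22, 18, 16, 14, 6 → max 22
Smallest max regret = 22 → Bonds.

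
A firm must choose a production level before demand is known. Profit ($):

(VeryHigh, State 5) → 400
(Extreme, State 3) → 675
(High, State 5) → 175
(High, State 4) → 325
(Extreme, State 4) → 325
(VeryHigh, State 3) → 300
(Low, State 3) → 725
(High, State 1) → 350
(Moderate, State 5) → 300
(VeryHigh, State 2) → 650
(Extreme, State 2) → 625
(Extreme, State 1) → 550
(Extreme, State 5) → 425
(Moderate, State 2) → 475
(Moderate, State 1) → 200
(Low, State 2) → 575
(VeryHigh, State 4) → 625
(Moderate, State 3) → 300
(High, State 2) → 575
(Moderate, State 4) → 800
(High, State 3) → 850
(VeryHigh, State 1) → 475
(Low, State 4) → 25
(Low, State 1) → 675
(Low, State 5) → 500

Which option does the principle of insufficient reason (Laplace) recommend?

Extreme

Row averages: Low=500, Moderate=415, High=455, VeryHigh=490, Extreme=520
Highest average = 520 → Extreme.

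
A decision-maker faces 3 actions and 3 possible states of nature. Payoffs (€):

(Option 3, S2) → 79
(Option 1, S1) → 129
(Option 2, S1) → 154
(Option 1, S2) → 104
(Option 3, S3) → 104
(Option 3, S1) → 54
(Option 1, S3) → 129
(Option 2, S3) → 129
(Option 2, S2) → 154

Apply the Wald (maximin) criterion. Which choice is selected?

Row minima: Option 1=104, Option 2=129, Option 3=54
Best worst-case = 129 → Option 2.

Option 2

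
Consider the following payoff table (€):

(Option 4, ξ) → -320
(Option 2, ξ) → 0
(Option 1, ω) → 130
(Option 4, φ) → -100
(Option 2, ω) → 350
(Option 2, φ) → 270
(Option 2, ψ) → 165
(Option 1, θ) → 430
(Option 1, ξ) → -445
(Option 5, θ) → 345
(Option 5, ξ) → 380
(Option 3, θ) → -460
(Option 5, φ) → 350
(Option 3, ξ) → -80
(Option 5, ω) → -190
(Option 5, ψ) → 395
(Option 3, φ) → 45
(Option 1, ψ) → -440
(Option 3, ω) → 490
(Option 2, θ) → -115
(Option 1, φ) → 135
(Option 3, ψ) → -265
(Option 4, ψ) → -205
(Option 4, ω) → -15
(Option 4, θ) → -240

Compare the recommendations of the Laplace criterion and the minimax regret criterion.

Row averages: Option 1=-38, Option 2=134, Option 3=-54, Option 4=-176, Option 5=256
Highest average = 256 → Option 5.
Column bests: θ=430, φ=350, ψ=395, ω=490, ξ=380.
Option 1 regrets: 0, 215, 835, 360, 825 → max 835
Option 2 regrets: 545, 80, 230, 140, 380 → max 545
Option 3 regrets: 890, 305, 660, 0, 460 → max 890
Option 4 regrets: 670, 450, 600, 505, 700 → max 700
Option 5 regrets: 85, 0, 0, 680, 0 → max 680
Smallest max regret = 545 → Option 2.

laplace → Option 5; minimax regret → Option 2 (disagree)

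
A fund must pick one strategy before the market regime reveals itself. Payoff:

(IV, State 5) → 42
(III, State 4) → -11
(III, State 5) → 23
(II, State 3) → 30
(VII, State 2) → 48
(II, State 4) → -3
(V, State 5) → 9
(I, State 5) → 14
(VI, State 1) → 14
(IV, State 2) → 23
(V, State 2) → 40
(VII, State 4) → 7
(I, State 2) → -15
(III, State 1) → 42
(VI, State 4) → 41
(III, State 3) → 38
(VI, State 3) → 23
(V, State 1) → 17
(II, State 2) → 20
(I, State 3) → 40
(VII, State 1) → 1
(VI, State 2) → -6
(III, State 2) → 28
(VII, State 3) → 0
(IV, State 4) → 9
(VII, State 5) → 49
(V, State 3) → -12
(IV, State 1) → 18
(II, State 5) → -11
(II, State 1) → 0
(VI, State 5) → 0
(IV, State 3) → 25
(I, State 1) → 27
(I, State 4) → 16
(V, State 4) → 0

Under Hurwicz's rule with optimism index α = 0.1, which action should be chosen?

I: 0.1·40 + 0.9·(-15) = -9.5
II: 0.1·30 + 0.9·(-11) = -6.9
III: 0.1·42 + 0.9·(-11) = -5.7
IV: 0.1·42 + 0.9·9 = 12.3
V: 0.1·40 + 0.9·(-12) = -6.8
VI: 0.1·41 + 0.9·(-6) = -1.3
VII: 0.1·49 + 0.9·0 = 4.9
Highest Hurwicz score = 12.3 → IV.

IV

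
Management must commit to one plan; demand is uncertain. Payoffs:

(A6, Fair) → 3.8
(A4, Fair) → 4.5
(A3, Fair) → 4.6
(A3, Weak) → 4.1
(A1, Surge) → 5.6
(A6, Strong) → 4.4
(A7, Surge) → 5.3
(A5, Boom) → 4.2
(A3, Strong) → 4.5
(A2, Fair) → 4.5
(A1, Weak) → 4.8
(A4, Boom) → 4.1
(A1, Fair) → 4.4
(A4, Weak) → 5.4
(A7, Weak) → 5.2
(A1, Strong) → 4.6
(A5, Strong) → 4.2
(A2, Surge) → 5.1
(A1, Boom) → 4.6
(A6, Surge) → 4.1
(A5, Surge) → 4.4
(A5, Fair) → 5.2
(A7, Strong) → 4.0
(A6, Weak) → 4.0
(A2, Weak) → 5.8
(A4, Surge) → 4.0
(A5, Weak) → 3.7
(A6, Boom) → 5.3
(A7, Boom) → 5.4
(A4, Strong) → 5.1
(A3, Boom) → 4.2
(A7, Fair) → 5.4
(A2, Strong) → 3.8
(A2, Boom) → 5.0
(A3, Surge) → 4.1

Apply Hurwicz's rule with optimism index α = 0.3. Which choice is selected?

A1: 0.3·5.6 + 0.7·4.4 = 4.76
A2: 0.3·5.8 + 0.7·3.8 = 4.4
A3: 0.3·4.6 + 0.7·4.1 = 4.25
A4: 0.3·5.4 + 0.7·4.0 = 4.42
A5: 0.3·5.2 + 0.7·3.7 = 4.15
A6: 0.3·5.3 + 0.7·3.8 = 4.25
A7: 0.3·5.4 + 0.7·4.0 = 4.42
Highest Hurwicz score = 4.76 → A1.

A1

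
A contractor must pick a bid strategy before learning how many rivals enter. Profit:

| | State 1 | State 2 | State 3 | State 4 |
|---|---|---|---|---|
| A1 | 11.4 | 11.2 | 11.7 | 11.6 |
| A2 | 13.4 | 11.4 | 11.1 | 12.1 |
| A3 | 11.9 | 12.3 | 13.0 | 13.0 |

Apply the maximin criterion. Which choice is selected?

Row minima: A1=11.2, A2=11.1, A3=11.9
Best worst-case = 11.9 → A3.

A3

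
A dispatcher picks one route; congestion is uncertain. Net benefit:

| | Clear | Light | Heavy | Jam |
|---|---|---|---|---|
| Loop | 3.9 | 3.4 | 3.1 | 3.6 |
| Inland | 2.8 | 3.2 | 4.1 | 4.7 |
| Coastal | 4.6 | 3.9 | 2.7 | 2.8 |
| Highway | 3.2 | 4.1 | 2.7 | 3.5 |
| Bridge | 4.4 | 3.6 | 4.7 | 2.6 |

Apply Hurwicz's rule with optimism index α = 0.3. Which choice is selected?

Inland

Loop: 0.3·3.9 + 0.7·3.1 = 3.34
Inland: 0.3·4.7 + 0.7·2.8 = 3.37
Coastal: 0.3·4.6 + 0.7·2.7 = 3.27
Highway: 0.3·4.1 + 0.7·2.7 = 3.12
Bridge: 0.3·4.7 + 0.7·2.6 = 3.23
Highest Hurwicz score = 3.37 → Inland.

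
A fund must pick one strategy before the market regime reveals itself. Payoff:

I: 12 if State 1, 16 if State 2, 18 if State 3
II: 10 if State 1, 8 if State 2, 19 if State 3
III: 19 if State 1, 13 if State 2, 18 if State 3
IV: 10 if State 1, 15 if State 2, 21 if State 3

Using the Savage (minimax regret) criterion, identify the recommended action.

Column bests: State 1=19, State 2=16, State 3=21.
I regrets: 7, 0, 3 → max 7
II regrets: 9, 8, 2 → max 9
III regrets: 0, 3, 3 → max 3
IV regrets: 9, 1, 0 → max 9
Smallest max regret = 3 → III.

III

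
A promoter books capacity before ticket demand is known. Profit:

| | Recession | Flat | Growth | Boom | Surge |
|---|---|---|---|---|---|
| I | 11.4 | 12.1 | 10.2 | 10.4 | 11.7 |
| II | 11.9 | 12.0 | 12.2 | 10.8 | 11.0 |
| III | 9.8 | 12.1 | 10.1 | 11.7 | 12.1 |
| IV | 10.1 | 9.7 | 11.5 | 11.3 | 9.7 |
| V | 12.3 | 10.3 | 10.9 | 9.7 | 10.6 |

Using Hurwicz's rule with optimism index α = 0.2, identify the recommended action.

II

I: 0.2·12.1 + 0.8·10.2 = 10.58
II: 0.2·12.2 + 0.8·10.8 = 11.08
III: 0.2·12.1 + 0.8·9.8 = 10.26
IV: 0.2·11.5 + 0.8·9.7 = 10.06
V: 0.2·12.3 + 0.8·9.7 = 10.22
Highest Hurwicz score = 11.08 → II.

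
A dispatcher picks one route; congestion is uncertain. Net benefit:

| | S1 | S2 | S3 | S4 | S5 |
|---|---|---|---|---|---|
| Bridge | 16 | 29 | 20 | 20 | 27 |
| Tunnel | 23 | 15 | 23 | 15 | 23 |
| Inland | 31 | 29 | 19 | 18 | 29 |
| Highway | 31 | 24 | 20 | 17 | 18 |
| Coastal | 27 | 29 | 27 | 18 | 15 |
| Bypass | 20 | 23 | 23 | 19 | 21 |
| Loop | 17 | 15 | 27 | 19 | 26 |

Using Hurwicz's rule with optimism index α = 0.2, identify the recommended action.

Inland

Bridge: 0.2·29 + 0.8·16 = 18.6
Tunnel: 0.2·23 + 0.8·15 = 16.6
Inland: 0.2·31 + 0.8·18 = 20.6
Highway: 0.2·31 + 0.8·17 = 19.8
Coastal: 0.2·29 + 0.8·15 = 17.8
Bypass: 0.2·23 + 0.8·19 = 19.8
Loop: 0.2·27 + 0.8·15 = 17.4
Highest Hurwicz score = 20.6 → Inland.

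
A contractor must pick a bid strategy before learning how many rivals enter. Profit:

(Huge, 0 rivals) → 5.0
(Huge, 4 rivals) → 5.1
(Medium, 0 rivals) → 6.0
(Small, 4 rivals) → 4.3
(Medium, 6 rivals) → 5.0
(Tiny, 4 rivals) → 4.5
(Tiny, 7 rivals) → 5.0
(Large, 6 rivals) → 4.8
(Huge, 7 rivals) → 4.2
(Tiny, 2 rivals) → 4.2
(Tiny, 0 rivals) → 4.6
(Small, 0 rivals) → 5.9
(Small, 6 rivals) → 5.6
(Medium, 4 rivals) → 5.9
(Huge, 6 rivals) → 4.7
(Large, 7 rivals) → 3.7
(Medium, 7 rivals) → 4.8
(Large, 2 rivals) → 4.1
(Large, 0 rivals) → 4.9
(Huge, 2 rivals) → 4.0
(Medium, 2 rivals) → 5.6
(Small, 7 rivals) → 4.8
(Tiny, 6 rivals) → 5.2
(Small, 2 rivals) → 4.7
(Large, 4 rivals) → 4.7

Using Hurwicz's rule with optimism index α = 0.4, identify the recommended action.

Medium

Tiny: 0.4·5.2 + 0.6·4.2 = 4.6
Small: 0.4·5.9 + 0.6·4.3 = 4.94
Medium: 0.4·6.0 + 0.6·4.8 = 5.28
Large: 0.4·4.9 + 0.6·3.7 = 4.18
Huge: 0.4·5.1 + 0.6·4.0 = 4.44
Highest Hurwicz score = 5.28 → Medium.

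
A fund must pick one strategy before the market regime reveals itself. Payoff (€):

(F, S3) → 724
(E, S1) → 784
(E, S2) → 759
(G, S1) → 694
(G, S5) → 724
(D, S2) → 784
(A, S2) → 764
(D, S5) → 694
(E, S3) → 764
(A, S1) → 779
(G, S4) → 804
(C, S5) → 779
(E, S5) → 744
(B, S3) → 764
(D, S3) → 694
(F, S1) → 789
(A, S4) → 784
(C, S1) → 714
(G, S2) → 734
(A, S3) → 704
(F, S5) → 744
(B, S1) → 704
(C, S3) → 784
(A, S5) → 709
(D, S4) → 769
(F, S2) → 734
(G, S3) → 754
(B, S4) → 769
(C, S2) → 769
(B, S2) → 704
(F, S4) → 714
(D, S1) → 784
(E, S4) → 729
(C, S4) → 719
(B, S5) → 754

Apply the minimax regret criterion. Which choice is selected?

E

Column bests: S1=789, S2=784, S3=784, S4=804, S5=779.
A regrets: 10, 20, 80, 20, 70 → max 80
B regrets: 85, 80, 20, 35, 25 → max 85
C regrets: 75, 15, 0, 85, 0 → max 85
D regrets: 5, 0, 90, 35, 85 → max 90
E regrets: 5, 25, 20, 75, 35 → max 75
F regrets: 0, 50, 60, 90, 35 → max 90
G regrets: 95, 50, 30, 0, 55 → max 95
Smallest max regret = 75 → E.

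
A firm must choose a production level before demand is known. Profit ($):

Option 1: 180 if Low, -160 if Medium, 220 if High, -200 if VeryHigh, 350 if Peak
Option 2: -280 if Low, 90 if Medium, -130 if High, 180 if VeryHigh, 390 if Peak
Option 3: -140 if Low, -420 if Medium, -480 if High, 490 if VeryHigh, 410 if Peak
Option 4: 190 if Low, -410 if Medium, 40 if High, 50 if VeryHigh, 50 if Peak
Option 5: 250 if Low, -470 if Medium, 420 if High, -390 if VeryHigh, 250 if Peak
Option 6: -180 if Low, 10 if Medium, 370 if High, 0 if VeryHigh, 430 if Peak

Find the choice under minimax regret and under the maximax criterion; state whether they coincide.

minimax regret → Option 6; maximax → Option 3 (disagree)

Column bests: Low=250, Medium=90, High=420, VeryHigh=490, Peak=430.
Option 1 regrets: 70, 250, 200, 690, 80 → max 690
Option 2 regrets: 530, 0, 550, 310, 40 → max 550
Option 3 regrets: 390, 510, 900, 0, 20 → max 900
Option 4 regrets: 60, 500, 380, 440, 380 → max 500
Option 5 regrets: 0, 560, 0, 880, 180 → max 880
Option 6 regrets: 430, 80, 50, 490, 0 → max 490
Smallest max regret = 490 → Option 6.
Row maxima: Option 1=350, Option 2=390, Option 3=490, Option 4=190, Option 5=420, Option 6=430
Best best-case = 490 → Option 3.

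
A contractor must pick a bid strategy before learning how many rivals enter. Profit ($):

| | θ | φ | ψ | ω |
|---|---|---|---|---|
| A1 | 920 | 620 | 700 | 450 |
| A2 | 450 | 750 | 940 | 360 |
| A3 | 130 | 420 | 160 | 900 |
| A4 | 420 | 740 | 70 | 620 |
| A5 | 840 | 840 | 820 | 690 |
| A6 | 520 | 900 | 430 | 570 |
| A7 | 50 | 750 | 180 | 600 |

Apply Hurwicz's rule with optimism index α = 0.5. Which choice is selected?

A1: 0.5·920 + 0.5·450 = 685
A2: 0.5·940 + 0.5·360 = 650
A3: 0.5·900 + 0.5·130 = 515
A4: 0.5·740 + 0.5·70 = 405
A5: 0.5·840 + 0.5·690 = 765
A6: 0.5·900 + 0.5·430 = 665
A7: 0.5·750 + 0.5·50 = 400
Highest Hurwicz score = 765 → A5.

A5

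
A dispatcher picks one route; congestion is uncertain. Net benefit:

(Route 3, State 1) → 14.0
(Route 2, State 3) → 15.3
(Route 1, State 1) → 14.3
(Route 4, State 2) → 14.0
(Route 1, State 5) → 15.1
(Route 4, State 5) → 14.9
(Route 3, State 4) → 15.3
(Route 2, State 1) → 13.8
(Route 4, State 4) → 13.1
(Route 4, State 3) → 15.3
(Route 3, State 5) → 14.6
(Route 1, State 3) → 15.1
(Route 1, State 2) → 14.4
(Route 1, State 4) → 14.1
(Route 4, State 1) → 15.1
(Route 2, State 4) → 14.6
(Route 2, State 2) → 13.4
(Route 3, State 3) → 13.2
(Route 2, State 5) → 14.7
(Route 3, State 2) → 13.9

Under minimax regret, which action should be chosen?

Column bests: State 1=15.1, State 2=14.4, State 3=15.3, State 4=15.3, State 5=15.1.
Route 1 regrets: 0.8, 0.0, 0.2, 1.2, 0.0 → max 1.2
Route 2 regrets: 1.3, 1.0, 0.0, 0.7, 0.4 → max 1.3
Route 3 regrets: 1.1, 0.5, 2.1, 0.0, 0.5 → max 2.1
Route 4 regrets: 0.0, 0.4, 0.0, 2.2, 0.2 → max 2.2
Smallest max regret = 1.2 → Route 1.

Route 1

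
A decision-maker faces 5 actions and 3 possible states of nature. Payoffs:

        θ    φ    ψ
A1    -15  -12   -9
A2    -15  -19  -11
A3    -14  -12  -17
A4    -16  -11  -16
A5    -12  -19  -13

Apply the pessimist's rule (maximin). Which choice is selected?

Row minima: A1=-15, A2=-19, A3=-17, A4=-16, A5=-19
Best worst-case = -15 → A1.

A1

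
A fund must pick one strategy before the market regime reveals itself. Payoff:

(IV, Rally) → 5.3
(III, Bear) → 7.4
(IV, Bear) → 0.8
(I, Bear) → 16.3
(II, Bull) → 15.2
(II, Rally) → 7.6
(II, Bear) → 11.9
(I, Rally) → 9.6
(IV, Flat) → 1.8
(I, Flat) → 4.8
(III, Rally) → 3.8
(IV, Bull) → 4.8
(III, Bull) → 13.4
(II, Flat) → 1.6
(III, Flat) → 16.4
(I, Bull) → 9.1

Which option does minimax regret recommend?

Column bests: Bear=16.3, Flat=16.4, Bull=15.2, Rally=9.6.
I regrets: 0.0, 11.6, 6.1, 0.0 → max 11.6
II regrets: 4.4, 14.8, 0.0, 2.0 → max 14.8
III regrets: 8.9, 0.0, 1.8, 5.8 → max 8.9
IV regrets: 15.5, 14.6, 10.4, 4.3 → max 15.5
Smallest max regret = 8.9 → III.

III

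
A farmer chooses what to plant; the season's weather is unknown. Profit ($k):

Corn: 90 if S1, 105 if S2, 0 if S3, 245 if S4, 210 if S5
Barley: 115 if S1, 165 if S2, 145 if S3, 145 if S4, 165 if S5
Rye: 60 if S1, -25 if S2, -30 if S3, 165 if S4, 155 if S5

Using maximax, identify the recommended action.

Corn

Row maxima: Corn=245, Barley=165, Rye=165
Best best-case = 245 → Corn.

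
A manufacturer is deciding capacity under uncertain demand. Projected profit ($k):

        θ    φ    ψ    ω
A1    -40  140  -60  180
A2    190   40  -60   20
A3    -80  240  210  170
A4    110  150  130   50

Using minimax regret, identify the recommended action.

Column bests: θ=190, φ=240, ψ=210, ω=180.
A1 regrets: 230, 100, 270, 0 → max 270
A2 regrets: 0, 200, 270, 160 → max 270
A3 regrets: 270, 0, 0, 10 → max 270
A4 regrets: 80, 90, 80, 130 → max 130
Smallest max regret = 130 → A4.

A4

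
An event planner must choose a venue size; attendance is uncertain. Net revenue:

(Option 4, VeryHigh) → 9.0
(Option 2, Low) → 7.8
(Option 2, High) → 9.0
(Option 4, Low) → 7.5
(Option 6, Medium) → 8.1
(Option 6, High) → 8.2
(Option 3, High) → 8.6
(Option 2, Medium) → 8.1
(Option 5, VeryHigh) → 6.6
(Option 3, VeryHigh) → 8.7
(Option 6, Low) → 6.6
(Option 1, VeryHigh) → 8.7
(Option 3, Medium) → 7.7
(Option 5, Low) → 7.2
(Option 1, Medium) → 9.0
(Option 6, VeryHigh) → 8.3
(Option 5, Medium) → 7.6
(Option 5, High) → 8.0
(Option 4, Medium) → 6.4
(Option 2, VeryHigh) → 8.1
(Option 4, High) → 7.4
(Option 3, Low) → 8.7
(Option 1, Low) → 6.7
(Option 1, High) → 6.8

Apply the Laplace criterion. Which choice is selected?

Row averages: Option 1=7.8, Option 2=8.25, Option 3=8.425, Option 4=7.575, Option 5=7.35, Option 6=7.8
Highest average = 8.425 → Option 3.

Option 3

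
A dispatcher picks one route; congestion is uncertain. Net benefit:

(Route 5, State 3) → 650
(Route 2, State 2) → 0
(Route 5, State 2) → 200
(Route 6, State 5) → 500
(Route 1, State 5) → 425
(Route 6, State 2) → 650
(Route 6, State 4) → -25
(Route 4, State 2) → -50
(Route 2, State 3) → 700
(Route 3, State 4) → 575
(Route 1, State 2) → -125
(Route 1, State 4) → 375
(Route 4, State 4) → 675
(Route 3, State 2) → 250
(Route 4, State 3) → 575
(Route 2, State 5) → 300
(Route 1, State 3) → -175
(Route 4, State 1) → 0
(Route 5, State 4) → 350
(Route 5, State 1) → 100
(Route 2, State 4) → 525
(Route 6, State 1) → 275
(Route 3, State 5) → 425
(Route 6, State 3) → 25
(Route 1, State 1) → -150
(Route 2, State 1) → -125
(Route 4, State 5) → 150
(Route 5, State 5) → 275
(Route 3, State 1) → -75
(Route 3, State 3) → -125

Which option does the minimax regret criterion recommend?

Route 5

Column bests: State 1=275, State 2=650, State 3=700, State 4=675, State 5=500.
Route 1 regrets: 425, 775, 875, 300, 75 → max 875
Route 2 regrets: 400, 650, 0, 150, 200 → max 650
Route 3 regrets: 350, 400, 825, 100, 75 → max 825
Route 4 regrets: 275, 700, 125, 0, 350 → max 700
Route 5 regrets: 175, 450, 50, 325, 225 → max 450
Route 6 regrets: 0, 0, 675, 700, 0 → max 700
Smallest max regret = 450 → Route 5.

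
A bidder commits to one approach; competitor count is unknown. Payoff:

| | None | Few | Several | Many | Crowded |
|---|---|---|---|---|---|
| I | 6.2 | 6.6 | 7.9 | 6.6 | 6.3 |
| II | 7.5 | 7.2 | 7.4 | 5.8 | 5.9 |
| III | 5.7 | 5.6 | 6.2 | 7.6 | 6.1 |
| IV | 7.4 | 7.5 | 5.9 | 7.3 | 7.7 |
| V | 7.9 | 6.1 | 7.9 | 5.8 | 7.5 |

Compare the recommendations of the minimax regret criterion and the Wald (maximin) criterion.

Column bests: None=7.9, Few=7.5, Several=7.9, Many=7.6, Crowded=7.7.
I regrets: 1.7, 0.9, 0.0, 1.0, 1.4 → max 1.7
II regrets: 0.4, 0.3, 0.5, 1.8, 1.8 → max 1.8
III regrets: 2.2, 1.9, 1.7, 0.0, 1.6 → max 2.2
IV regrets: 0.5, 0.0, 2.0, 0.3, 0.0 → max 2.0
V regrets: 0.0, 1.4, 0.0, 1.8, 0.2 → max 1.8
Smallest max regret = 1.7 → I.
Row minima: I=6.2, II=5.8, III=5.6, IV=5.9, V=5.8
Best worst-case = 6.2 → I.

minimax regret → I; maximin → I (agree)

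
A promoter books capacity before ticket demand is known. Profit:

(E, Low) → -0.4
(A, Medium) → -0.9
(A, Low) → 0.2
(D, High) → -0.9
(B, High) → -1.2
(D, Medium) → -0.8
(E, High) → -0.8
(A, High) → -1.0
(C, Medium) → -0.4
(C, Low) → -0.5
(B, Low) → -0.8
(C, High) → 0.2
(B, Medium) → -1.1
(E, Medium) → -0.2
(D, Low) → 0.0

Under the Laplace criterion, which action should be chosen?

C

Row averages: A=-17/30, B=-31/30, C=-7/30, D=-17/30, E=-7/15
Highest average = -7/30 → C.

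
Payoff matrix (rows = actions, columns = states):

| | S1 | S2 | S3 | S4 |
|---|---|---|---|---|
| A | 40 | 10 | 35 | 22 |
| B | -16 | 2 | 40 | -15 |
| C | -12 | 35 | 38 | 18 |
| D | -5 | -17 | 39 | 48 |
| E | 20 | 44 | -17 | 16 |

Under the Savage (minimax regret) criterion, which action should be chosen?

Column bests: S1=40, S2=44, S3=40, S4=48.
A regrets: 0, 34, 5, 26 → max 34
B regrets: 56, 42, 0, 63 → max 63
C regrets: 52, 9, 2, 30 → max 52
D regrets: 45, 61, 1, 0 → max 61
E regrets: 20, 0, 57, 32 → max 57
Smallest max regret = 34 → A.

A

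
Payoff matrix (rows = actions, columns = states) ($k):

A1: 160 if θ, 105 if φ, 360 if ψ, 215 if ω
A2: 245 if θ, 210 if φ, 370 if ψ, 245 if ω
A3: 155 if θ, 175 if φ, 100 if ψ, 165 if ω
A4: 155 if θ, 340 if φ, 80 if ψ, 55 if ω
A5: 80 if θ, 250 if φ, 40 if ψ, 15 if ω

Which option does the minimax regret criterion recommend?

Column bests: θ=245, φ=340, ψ=370, ω=245.
A1 regrets: 85, 235, 10, 30 → max 235
A2 regrets: 0, 130, 0, 0 → max 130
A3 regrets: 90, 165, 270, 80 → max 270
A4 regrets: 90, 0, 290, 190 → max 290
A5 regrets: 165, 90, 330, 230 → max 330
Smallest max regret = 130 → A2.

A2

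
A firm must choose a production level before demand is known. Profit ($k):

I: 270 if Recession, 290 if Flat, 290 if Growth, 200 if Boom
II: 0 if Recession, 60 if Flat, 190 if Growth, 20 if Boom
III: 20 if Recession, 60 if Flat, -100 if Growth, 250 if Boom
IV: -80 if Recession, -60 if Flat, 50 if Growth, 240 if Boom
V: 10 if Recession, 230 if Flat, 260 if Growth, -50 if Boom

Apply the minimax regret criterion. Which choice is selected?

Column bests: Recession=270, Flat=290, Growth=290, Boom=250.
I regrets: 0, 0, 0, 50 → max 50
II regrets: 270, 230, 100, 230 → max 270
III regrets: 250, 230, 390, 0 → max 390
IV regrets: 350, 350, 240, 10 → max 350
V regrets: 260, 60, 30, 300 → max 300
Smallest max regret = 50 → I.

I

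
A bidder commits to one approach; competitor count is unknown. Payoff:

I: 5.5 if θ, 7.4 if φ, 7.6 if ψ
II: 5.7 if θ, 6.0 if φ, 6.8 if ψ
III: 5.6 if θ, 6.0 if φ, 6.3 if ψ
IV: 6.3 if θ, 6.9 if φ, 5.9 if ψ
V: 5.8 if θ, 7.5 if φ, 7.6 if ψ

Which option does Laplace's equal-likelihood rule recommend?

Row averages: I=41/6, II=37/6, III=179/30, IV=191/30, V=209/30
Highest average = 209/30 → V.

V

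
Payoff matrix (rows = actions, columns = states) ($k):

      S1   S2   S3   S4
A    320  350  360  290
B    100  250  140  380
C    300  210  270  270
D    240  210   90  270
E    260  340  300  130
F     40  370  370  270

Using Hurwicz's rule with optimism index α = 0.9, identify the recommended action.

A: 0.9·360 + 0.1·290 = 353
B: 0.9·380 + 0.1·100 = 352
C: 0.9·300 + 0.1·210 = 291
D: 0.9·270 + 0.1·90 = 252
E: 0.9·340 + 0.1·130 = 319
F: 0.9·370 + 0.1·40 = 337
Highest Hurwicz score = 353 → A.

A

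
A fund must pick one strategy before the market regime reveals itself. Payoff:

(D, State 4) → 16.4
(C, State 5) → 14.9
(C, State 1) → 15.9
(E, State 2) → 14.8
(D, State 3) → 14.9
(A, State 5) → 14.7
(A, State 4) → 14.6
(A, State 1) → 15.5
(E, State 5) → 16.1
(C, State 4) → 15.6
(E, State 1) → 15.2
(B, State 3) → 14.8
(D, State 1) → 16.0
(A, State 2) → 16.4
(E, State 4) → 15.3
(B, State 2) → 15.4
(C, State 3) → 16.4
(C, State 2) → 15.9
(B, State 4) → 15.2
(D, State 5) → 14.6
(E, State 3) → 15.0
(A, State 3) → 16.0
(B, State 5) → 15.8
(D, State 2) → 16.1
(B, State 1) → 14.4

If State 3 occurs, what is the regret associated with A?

Best payoff under State 3 is 16.4.
Regret = 16.4 − 16.0 = 0.4.

0.4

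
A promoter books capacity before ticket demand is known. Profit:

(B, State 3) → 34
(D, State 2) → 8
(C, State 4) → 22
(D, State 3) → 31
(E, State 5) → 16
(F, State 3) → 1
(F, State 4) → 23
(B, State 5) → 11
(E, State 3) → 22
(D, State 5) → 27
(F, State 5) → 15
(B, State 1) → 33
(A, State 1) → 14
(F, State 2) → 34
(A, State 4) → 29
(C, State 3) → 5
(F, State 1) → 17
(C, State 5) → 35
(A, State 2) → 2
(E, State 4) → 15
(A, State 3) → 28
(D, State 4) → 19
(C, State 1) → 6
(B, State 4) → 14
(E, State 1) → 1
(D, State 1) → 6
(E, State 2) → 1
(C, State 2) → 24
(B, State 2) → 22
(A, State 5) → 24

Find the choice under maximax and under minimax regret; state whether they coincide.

Row maxima: A=29, B=34, C=35, D=31, E=22, F=34
Best best-case = 35 → C.
Column bests: State 1=33, State 2=34, State 3=34, State 4=29, State 5=35.
A regrets: 19, 32, 6, 0, 11 → max 32
B regrets: 0, 12, 0, 15, 24 → max 24
C regrets: 27, 10, 29, 7, 0 → max 29
D regrets: 27, 26, 3, 10, 8 → max 27
E regrets: 32, 33, 12, 14, 19 → max 33
F regrets: 16, 0, 33, 6, 20 → max 33
Smallest max regret = 24 → B.

maximax → C; minimax regret → B (disagree)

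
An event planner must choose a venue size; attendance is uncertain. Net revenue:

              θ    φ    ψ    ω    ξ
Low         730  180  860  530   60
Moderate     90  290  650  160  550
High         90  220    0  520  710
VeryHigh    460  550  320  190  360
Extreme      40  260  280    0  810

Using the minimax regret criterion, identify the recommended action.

Column bests: θ=730, φ=550, ψ=860, ω=530, ξ=810.
Low regrets: 0, 370, 0, 0, 750 → max 750
Moderate regrets: 640, 260, 210, 370, 260 → max 640
High regrets: 640, 330, 860, 10, 100 → max 860
VeryHigh regrets: 270, 0, 540, 340, 450 → max 540
Extreme regrets: 690, 290, 580, 530, 0 → max 690
Smallest max regret = 540 → VeryHigh.

VeryHigh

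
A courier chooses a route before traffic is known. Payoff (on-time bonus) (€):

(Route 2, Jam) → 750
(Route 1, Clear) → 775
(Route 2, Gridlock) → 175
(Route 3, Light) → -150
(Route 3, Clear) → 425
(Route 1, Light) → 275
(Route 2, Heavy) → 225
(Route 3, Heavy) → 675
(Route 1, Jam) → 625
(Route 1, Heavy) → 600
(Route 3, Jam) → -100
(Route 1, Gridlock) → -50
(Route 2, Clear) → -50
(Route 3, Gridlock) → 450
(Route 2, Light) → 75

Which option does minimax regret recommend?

Route 1

Column bests: Clear=775, Light=275, Heavy=675, Jam=750, Gridlock=450.
Route 1 regrets: 0, 0, 75, 125, 500 → max 500
Route 2 regrets: 825, 200, 450, 0, 275 → max 825
Route 3 regrets: 350, 425, 0, 850, 0 → max 850
Smallest max regret = 500 → Route 1.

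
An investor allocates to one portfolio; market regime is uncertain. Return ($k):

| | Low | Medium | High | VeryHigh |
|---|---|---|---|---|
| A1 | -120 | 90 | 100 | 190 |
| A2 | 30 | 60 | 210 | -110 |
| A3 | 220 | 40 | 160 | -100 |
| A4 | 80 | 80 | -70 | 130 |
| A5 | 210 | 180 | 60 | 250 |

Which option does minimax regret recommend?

Column bests: Low=220, Medium=180, High=210, VeryHigh=250.
A1 regrets: 340, 90, 110, 60 → max 340
A2 regrets: 190, 120, 0, 360 → max 360
A3 regrets: 0, 140, 50, 350 → max 350
A4 regrets: 140, 100, 280, 120 → max 280
A5 regrets: 10, 0, 150, 0 → max 150
Smallest max regret = 150 → A5.

A5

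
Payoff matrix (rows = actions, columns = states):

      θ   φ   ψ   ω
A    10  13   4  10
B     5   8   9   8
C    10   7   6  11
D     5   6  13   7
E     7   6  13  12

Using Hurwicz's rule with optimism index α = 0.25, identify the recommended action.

A: 0.25·13 + 0.75·4 = 6.25
B: 0.25·9 + 0.75·5 = 6
C: 0.25·11 + 0.75·6 = 7.25
D: 0.25·13 + 0.75·5 = 7
E: 0.25·13 + 0.75·6 = 7.75
Highest Hurwicz score = 7.75 → E.

E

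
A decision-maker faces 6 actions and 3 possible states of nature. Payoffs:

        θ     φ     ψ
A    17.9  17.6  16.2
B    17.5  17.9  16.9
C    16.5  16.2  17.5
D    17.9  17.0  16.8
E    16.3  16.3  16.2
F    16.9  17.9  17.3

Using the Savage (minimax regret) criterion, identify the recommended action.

B

Column bests: θ=17.9, φ=17.9, ψ=17.5.
A regrets: 0.0, 0.3, 1.3 → max 1.3
B regrets: 0.4, 0.0, 0.6 → max 0.6
C regrets: 1.4, 1.7, 0.0 → max 1.7
D regrets: 0.0, 0.9, 0.7 → max 0.9
E regrets: 1.6, 1.6, 1.3 → max 1.6
F regrets: 1.0, 0.0, 0.2 → max 1.0
Smallest max regret = 0.6 → B.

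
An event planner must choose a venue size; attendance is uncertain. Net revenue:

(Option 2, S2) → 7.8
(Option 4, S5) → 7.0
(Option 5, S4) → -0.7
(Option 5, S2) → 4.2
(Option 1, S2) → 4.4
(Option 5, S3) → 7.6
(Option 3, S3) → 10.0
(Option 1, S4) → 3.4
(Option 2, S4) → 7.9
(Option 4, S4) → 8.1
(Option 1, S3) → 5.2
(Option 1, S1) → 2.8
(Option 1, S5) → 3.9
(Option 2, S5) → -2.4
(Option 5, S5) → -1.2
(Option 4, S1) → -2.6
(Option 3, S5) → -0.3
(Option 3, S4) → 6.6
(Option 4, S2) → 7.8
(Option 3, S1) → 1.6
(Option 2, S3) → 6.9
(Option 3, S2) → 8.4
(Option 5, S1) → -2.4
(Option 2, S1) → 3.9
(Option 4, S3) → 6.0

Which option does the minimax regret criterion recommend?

Option 1

Column bests: S1=3.9, S2=8.4, S3=10.0, S4=8.1, S5=7.0.
Option 1 regrets: 1.1, 4.0, 4.8, 4.7, 3.1 → max 4.8
Option 2 regrets: 0.0, 0.6, 3.1, 0.2, 9.4 → max 9.4
Option 3 regrets: 2.3, 0.0, 0.0, 1.5, 7.3 → max 7.3
Option 4 regrets: 6.5, 0.6, 4.0, 0.0, 0.0 → max 6.5
Option 5 regrets: 6.3, 4.2, 2.4, 8.8, 8.2 → max 8.8
Smallest max regret = 4.8 → Option 1.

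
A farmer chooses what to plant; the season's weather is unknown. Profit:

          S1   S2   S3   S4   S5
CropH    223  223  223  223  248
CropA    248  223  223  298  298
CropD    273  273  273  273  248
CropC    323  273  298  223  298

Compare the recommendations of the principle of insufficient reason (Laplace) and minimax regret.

laplace → CropC; minimax regret → CropD (disagree)

Row averages: CropH=228, CropA=258, CropD=268, CropC=283
Highest average = 283 → CropC.
Column bests: S1=323, S2=273, S3=298, S4=298, S5=298.
CropH regrets: 100, 50, 75, 75, 50 → max 100
CropA regrets: 75, 50, 75, 0, 0 → max 75
CropD regrets: 50, 0, 25, 25, 50 → max 50
CropC regrets: 0, 0, 0, 75, 0 → max 75
Smallest max regret = 50 → CropD.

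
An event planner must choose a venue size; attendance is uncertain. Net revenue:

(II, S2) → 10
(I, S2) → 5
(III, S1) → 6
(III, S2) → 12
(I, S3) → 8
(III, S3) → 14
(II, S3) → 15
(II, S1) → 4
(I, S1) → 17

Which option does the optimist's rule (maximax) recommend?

Row maxima: I=17, II=15, III=14
Best best-case = 17 → I.

I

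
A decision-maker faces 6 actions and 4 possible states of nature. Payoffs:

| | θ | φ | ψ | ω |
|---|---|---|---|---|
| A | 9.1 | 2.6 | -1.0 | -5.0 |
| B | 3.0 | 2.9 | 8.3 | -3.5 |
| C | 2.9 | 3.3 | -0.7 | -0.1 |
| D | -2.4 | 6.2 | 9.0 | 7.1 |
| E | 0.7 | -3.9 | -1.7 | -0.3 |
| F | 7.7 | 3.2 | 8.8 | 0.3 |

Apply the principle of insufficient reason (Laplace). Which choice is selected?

Row averages: A=1.425, B=2.675, C=1.35, D=4.975, E=-1.3, F=5
Highest average = 5 → F.

F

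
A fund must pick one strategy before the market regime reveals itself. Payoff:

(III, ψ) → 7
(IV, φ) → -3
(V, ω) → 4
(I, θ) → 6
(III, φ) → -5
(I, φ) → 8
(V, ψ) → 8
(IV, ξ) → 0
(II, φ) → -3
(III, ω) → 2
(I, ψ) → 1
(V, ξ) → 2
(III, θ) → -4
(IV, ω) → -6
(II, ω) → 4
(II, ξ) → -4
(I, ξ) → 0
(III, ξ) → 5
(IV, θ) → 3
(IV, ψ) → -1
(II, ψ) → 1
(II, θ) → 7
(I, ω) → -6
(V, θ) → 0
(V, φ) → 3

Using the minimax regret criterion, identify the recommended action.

V

Column bests: θ=7, φ=8, ψ=8, ω=4, ξ=5.
I regrets: 1, 0, 7, 10, 5 → max 10
II regrets: 0, 11, 7, 0, 9 → max 11
III regrets: 11, 13, 1, 2, 0 → max 13
IV regrets: 4, 11, 9, 10, 5 → max 11
V regrets: 7, 5, 0, 0, 3 → max 7
Smallest max regret = 7 → V.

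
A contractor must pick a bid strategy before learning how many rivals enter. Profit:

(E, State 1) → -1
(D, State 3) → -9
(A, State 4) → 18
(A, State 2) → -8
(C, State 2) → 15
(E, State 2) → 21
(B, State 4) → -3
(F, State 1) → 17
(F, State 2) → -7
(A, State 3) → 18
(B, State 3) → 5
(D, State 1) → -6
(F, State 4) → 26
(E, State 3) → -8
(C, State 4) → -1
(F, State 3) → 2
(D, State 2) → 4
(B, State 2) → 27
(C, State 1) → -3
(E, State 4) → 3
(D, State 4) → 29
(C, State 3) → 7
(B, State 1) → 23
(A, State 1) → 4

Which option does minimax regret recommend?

E

Column bests: State 1=23, State 2=27, State 3=18, State 4=29.
A regrets: 19, 35, 0, 11 → max 35
B regrets: 0, 0, 13, 32 → max 32
C regrets: 26, 12, 11, 30 → max 30
D regrets: 29, 23, 27, 0 → max 29
E regrets: 24, 6, 26, 26 → max 26
F regrets: 6, 34, 16, 3 → max 34
Smallest max regret = 26 → E.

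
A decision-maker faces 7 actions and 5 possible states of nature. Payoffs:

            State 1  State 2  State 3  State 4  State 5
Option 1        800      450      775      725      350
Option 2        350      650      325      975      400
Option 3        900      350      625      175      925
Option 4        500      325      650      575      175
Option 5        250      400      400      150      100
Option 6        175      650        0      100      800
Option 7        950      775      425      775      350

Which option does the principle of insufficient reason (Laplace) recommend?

Option 7

Row averages: Option 1=620, Option 2=540, Option 3=595, Option 4=445, Option 5=260, Option 6=345, Option 7=655
Highest average = 655 → Option 7.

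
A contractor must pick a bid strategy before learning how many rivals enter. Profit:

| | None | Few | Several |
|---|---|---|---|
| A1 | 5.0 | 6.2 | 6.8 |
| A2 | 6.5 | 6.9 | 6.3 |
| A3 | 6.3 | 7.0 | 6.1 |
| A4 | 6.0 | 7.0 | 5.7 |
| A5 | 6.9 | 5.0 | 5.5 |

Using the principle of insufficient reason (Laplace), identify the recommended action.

A2

Row averages: A1=6, A2=197/30, A3=97/15, A4=187/30, A5=5.8
Highest average = 197/30 → A2.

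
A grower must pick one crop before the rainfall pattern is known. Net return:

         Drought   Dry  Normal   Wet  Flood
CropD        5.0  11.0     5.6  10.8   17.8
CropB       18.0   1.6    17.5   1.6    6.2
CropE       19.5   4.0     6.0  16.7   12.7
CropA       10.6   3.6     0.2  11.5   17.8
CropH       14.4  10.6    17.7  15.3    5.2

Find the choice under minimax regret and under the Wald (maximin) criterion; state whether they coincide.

minimax regret → CropE; maximin → CropH (disagree)

Column bests: Drought=19.5, Dry=11.0, Normal=17.7, Wet=16.7, Flood=17.8.
CropD regrets: 14.5, 0.0, 12.1, 5.9, 0.0 → max 14.5
CropB regrets: 1.5, 9.4, 0.2, 15.1, 11.6 → max 15.1
CropE regrets: 0.0, 7.0, 11.7, 0.0, 5.1 → max 11.7
CropA regrets: 8.9, 7.4, 17.5, 5.2, 0.0 → max 17.5
CropH regrets: 5.1, 0.4, 0.0, 1.4, 12.6 → max 12.6
Smallest max regret = 11.7 → CropE.
Row minima: CropD=5.0, CropB=1.6, CropE=4.0, CropA=0.2, CropH=5.2
Best worst-case = 5.2 → CropH.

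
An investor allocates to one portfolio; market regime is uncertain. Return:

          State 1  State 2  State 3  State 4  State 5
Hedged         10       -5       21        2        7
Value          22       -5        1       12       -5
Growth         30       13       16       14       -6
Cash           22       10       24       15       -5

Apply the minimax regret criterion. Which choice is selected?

Column bests: State 1=30, State 2=13, State 3=24, State 4=15, State 5=7.
Hedged regrets: 20, 18, 3, 13, 0 → max 20
Value regrets: 8, 18, 23, 3, 12 → max 23
Growth regrets: 0, 0, 8, 1, 13 → max 13
Cash regrets: 8, 3, 0, 0, 12 → max 12
Smallest max regret = 12 → Cash.

Cash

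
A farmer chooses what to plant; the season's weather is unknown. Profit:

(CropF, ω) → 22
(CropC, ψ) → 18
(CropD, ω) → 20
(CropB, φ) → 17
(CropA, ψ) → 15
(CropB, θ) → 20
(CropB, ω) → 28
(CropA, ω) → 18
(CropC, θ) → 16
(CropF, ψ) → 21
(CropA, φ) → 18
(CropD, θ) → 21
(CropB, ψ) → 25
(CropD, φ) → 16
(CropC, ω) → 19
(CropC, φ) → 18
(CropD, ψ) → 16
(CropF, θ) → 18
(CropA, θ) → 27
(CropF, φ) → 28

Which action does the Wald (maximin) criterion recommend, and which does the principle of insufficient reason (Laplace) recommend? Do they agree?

Row minima: CropA=15, CropC=16, CropF=18, CropD=16, CropB=17
Best worst-case = 18 → CropF.
Row averages: CropA=19.5, CropC=17.75, CropF=22.25, CropD=18.25, CropB=22.5
Highest average = 22.5 → CropB.

maximin → CropF; laplace → CropB (disagree)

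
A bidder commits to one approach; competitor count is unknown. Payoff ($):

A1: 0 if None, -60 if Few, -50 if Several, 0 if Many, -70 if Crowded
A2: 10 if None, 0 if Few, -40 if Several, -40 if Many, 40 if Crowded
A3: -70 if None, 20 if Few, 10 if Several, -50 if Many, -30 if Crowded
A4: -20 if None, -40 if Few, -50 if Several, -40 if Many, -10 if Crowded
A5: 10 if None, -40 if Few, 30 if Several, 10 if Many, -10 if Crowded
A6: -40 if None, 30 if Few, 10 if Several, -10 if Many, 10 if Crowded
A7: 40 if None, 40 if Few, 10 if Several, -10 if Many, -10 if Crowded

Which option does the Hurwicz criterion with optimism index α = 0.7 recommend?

A1: 0.7·0 + 0.3·(-70) = -21
A2: 0.7·40 + 0.3·(-40) = 16
A3: 0.7·20 + 0.3·(-70) = -7
A4: 0.7·(-10) + 0.3·(-50) = -22
A5: 0.7·30 + 0.3·(-40) = 9
A6: 0.7·30 + 0.3·(-40) = 9
A7: 0.7·40 + 0.3·(-10) = 25
Highest Hurwicz score = 25 → A7.

A7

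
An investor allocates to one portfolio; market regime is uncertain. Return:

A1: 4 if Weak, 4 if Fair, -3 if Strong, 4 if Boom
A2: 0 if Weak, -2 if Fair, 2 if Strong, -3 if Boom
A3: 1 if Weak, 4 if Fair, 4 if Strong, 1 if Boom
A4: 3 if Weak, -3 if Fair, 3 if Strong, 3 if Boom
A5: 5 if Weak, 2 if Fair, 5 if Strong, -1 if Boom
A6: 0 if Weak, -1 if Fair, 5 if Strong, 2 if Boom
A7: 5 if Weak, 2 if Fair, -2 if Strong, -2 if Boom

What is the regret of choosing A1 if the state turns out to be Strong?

8

Best payoff under Strong is 5.
Regret = 5 − (-3) = 8.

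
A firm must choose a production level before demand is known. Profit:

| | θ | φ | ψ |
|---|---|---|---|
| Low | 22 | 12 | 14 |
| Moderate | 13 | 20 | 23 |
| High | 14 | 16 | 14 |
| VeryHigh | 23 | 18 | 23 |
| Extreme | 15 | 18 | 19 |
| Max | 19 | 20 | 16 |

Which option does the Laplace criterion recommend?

Row averages: Low=16, Moderate=56/3, High=44/3, VeryHigh=64/3, Extreme=52/3, Max=55/3
Highest average = 64/3 → VeryHigh.

VeryHigh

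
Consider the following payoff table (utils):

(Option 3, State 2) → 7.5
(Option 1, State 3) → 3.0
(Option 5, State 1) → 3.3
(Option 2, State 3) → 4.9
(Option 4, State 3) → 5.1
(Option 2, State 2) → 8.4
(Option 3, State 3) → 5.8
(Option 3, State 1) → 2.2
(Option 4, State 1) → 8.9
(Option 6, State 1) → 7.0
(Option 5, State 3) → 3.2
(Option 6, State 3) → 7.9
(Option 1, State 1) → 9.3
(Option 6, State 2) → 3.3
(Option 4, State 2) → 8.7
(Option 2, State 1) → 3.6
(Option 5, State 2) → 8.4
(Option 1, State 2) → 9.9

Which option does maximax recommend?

Row maxima: Option 1=9.9, Option 2=8.4, Option 3=7.5, Option 4=8.9, Option 5=8.4, Option 6=7.9
Best best-case = 9.9 → Option 1.

Option 1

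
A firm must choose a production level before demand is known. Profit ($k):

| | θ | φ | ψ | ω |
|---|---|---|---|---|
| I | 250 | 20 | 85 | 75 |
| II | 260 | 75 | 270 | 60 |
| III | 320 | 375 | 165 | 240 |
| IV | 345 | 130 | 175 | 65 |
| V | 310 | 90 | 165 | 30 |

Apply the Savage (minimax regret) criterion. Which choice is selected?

Column bests: θ=345, φ=375, ψ=270, ω=240.
I regrets: 95, 355, 185, 165 → max 355
II regrets: 85, 300, 0, 180 → max 300
III regrets: 25, 0, 105, 0 → max 105
IV regrets: 0, 245, 95, 175 → max 245
V regrets: 35, 285, 105, 210 → max 285
Smallest max regret = 105 → III.

III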